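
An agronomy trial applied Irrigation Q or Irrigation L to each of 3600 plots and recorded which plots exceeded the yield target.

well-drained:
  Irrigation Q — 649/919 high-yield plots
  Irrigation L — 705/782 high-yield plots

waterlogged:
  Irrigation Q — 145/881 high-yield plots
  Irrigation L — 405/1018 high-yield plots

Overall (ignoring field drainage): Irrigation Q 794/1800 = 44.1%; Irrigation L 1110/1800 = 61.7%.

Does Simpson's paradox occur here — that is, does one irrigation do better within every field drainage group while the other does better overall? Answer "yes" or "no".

no

Within each field drainage level (well-drained 70.6% vs 90.2%; waterlogged 16.5% vs 39.8%), Irrigation L has the higher rate every time. Pooled: 44.1% vs 61.7% — Irrigation L has the higher rate overall. They agree.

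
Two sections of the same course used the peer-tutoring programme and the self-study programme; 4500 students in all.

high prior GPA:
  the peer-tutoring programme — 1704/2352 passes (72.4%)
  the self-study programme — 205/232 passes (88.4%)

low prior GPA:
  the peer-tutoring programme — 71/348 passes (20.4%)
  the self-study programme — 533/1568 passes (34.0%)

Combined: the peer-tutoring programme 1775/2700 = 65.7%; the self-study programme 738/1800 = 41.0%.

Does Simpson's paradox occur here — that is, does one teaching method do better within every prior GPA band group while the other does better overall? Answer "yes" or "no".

yes

Within each prior GPA band level (high prior GPA 72.4% vs 88.4%; low prior GPA 20.4% vs 34.0%), the self-study programme has the higher rate every time. Pooled: 65.7% vs 41.0% — the peer-tutoring programme has the higher rate overall. The two comparisons disagree.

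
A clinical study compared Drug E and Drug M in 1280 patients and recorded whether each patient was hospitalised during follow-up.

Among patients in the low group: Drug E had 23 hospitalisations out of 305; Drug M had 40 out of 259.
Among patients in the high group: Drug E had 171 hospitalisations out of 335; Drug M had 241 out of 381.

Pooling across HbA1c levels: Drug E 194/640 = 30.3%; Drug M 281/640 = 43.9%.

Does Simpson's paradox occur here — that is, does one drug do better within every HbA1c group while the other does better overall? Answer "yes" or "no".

no

Within each HbA1c level (low 7.5% vs 15.4%; high 51.0% vs 63.3%), Drug E has the lower rate every time. Pooled: 30.3% vs 43.9% — Drug E has the lower rate overall. They agree.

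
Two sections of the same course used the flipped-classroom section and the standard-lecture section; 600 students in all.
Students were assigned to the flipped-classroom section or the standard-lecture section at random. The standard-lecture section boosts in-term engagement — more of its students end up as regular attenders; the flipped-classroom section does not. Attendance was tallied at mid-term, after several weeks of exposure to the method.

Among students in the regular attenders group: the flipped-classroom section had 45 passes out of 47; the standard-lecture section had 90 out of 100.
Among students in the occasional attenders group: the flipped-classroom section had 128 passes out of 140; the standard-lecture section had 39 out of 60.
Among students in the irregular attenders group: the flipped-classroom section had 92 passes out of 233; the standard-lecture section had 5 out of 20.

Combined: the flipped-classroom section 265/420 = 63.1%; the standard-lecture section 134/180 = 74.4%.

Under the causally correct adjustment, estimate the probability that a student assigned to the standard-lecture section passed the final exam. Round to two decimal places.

0.74

Mid-term attendance is downstream of the teaching method. One should not condition on a consequence of treatment, so the overall rates are the right comparison.
So P(outcome | do(the standard-lecture section)) is just the pooled rate for the standard-lecture section: 134/180 = 0.744.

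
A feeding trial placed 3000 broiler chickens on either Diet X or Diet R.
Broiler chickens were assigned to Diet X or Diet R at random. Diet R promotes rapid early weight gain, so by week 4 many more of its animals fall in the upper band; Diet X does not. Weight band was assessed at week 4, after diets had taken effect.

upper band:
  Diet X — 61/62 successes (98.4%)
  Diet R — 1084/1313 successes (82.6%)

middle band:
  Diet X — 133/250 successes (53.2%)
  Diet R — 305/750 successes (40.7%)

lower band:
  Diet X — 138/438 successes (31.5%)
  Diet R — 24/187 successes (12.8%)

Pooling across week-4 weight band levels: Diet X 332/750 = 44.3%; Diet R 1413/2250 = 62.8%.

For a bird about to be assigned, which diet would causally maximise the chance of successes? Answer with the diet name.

Diet R

Within every week-4 weight band level Diet X has the higher rate, yet pooled Diet R does — Simpson's reversal.
Week-4 weight band is recorded after the diet and is itself shifted by it — it sits on the causal path from diet to outcome. Conditioning on a mediator would strip out part of the effect we want; the pooled comparison gives the total causal effect.
Pooled: Diet X 44.3% vs Diet R 62.8%; Diet R is higher overall.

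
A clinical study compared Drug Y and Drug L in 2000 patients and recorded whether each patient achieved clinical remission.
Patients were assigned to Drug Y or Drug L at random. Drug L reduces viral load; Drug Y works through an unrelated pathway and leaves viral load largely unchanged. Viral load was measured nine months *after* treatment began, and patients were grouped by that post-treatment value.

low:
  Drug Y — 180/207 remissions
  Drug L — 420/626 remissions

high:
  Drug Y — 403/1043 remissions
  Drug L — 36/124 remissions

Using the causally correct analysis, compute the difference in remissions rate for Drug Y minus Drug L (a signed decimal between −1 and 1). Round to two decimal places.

-0.14

Viral load here is a post-treatment variable shaped by the drug; conditioning on it would introduce bias rather than remove it. The overall comparison is the causal one.
The causal difference is the pooled difference: 0.466 − 0.608 = -0.142.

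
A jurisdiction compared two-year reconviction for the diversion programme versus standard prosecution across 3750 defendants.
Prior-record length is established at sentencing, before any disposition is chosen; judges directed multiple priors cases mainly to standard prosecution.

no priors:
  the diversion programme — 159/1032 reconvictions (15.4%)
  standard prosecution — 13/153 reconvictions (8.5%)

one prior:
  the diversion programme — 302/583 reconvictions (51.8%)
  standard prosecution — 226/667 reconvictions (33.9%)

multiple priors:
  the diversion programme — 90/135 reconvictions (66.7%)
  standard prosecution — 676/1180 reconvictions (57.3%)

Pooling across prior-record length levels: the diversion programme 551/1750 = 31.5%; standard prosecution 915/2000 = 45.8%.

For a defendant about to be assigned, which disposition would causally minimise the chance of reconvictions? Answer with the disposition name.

The prior-record length-specific comparison favours standard prosecution throughout, but the pooled figures favour the diversion programme. The question is whether to condition on prior-record length.
Prior-record length is set before the disposition has any effect — it is not caused by the disposition — and it independently drives the outcome. That makes it a confounder, so the causal comparison is within prior-record length levels.
Within each level — no priors: 15.4% vs 8.5%; one prior: 51.8% vs 33.9%; multiple priors: 66.7% vs 57.3% — standard prosecution is lower every time.

standard prosecution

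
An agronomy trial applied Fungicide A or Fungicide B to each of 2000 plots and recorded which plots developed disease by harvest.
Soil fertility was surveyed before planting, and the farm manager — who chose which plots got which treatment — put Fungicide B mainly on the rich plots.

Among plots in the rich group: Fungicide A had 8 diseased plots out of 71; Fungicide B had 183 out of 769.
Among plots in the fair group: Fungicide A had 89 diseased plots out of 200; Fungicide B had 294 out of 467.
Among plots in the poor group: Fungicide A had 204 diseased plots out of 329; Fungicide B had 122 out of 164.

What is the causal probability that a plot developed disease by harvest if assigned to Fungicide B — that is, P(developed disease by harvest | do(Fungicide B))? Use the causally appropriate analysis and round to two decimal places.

0.49

Nothing the fungicide does changes soil fertility; the imbalance is an allocation artefact. With soil fertility also predicting the outcome, the pooled figure is confounded, and the within-stratum comparison is the causal one.
Standardising Fungicide B to the population soil fertility mix: 0.420·183/769 + 0.334·294/467 + 0.246·122/164 = 0.493.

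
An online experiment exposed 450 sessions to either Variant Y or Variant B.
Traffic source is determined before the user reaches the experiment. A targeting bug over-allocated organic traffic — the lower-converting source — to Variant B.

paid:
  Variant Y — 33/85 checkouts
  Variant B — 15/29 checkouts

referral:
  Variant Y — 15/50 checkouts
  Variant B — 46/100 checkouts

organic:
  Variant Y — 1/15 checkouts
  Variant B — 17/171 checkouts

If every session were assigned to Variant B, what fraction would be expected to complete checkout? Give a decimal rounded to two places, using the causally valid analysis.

Variant B is higher inside every traffic source stratum but Variant Y is higher in aggregate. Whether to stratify depends on how traffic source relates to the variant.
Traffic source differs across variants for reasons unrelated to any effect of the variant itself, and it separately predicts the outcome — a classic confounder. We must compare within traffic source levels.
Standardising Variant B to the population traffic source mix: 0.253·15/29 + 0.333·46/100 + 0.413·17/171 = 0.325.

0.33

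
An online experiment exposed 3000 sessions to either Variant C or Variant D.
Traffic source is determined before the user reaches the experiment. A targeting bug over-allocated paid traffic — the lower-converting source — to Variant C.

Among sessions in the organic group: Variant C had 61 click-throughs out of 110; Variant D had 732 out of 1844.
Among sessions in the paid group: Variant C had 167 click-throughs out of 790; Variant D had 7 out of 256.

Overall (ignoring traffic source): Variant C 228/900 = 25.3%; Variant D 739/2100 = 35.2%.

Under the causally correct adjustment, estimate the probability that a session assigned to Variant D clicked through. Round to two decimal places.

0.27

The stratified and pooled comparisons disagree (Variant C wins within each traffic source; Variant D wins overall), so the answer turns on the causal role of traffic source.
Traffic source satisfies the back-door criterion: it is not a descendant of the variant, and it blocks the spurious path from variant to outcome. Adjusting for it (i.e., using the within-traffic source rates) gives the causal effect.
Standardising Variant D to the population traffic source mix: 0.651·732/1844 + 0.349·7/256 = 0.268.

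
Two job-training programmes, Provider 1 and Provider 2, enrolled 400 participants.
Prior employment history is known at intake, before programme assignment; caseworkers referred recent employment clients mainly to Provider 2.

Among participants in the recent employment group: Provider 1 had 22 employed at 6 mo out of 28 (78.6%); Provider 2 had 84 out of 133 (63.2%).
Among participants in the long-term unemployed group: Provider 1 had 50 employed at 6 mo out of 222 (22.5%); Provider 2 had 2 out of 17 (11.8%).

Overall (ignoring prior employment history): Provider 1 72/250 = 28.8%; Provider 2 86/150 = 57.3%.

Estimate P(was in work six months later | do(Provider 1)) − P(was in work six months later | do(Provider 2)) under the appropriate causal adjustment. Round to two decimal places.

+0.13

Within every prior employment history level Provider 1 has the higher rate, yet pooled Provider 2 does — Simpson's reversal.
Here prior employment history is a common cause — it drives both which programme a case falls under and the outcome. The crude comparison mixes populations; the stratum-specific rates are the causally relevant ones.
Adjusting over the population distribution of prior employment history: 0.403·(0.786−0.632) + 0.598·(0.225−0.118) = +0.126.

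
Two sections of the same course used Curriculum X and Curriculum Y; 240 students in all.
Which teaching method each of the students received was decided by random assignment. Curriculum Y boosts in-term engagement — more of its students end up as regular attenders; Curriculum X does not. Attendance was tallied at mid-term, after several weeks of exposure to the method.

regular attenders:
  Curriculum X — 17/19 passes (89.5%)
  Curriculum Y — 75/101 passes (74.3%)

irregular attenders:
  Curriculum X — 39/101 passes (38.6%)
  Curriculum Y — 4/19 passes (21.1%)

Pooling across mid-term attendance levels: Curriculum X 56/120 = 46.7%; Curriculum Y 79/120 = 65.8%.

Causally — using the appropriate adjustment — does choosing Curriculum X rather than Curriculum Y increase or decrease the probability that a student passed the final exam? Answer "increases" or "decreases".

Because the teaching method influences mid-term attendance, mid-term attendance is a post-treatment mediator, not a confounder. Stratifying on it would bias the estimate; the causal effect is the crude pooled difference.
Pooled: Curriculum X 46.7% vs Curriculum Y 65.8%; Curriculum Y is higher overall.

decreases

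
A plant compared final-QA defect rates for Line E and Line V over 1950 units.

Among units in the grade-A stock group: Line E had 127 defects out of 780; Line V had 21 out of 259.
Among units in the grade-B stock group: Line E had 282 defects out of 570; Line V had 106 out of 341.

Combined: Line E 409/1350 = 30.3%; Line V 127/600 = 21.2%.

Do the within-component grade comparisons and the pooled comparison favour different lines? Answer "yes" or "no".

no

Within each component grade level (grade-A stock 16.3% vs 8.1%; grade-B stock 49.5% vs 31.1%), Line V has the lower rate every time. Pooled: 30.3% vs 21.2% — Line V has the lower rate overall. They agree.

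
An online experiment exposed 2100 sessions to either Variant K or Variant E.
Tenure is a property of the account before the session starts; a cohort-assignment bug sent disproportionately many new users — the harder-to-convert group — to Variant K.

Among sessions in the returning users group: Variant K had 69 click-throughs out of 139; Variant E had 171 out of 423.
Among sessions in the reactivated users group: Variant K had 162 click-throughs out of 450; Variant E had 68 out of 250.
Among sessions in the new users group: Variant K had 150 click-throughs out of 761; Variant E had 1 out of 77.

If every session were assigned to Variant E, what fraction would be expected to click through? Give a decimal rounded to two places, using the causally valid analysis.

User tenure is set before the variant has any effect — it is not caused by the variant — and it independently drives the outcome. That makes it a confounder, so the causal comparison is within user tenure levels.
Standardising Variant E to the population user tenure mix: 0.268·171/423 + 0.333·68/250 + 0.399·1/77 = 0.204.

0.20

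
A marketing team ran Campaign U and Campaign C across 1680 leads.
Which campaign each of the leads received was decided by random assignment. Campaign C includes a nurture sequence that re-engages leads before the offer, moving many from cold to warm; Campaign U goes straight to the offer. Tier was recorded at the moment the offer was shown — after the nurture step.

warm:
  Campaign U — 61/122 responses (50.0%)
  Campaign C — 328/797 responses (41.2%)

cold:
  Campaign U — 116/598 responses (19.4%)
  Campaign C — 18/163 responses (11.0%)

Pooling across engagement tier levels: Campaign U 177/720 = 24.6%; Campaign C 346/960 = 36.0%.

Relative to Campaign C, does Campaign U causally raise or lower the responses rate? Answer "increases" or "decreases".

Engagement tier lies on the pathway campaign → engagement tier → outcome, so adjusting for it blocks the indirect effect. For the total causal effect of campaign, use the unadjusted pooled rates.
Pooled: Campaign U 24.6% vs Campaign C 36.0%; Campaign C is higher overall.

decreases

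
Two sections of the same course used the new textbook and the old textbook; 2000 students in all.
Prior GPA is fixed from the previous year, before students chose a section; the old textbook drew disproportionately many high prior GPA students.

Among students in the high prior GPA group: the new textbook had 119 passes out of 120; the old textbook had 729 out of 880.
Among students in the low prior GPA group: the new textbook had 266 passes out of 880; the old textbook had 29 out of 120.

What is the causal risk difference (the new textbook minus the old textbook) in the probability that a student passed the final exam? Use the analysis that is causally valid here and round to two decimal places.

+0.11

Since prior GPA band is a pre-existing factor (not a product of the teaching method) and it affects the outcome on its own, it is a confounder. The stratified rates, not the pooled rate, identify the causal effect.
Adjusting over the population distribution of prior GPA band: 0.500·(0.992−0.828) + 0.500·(0.302−0.242) = +0.112.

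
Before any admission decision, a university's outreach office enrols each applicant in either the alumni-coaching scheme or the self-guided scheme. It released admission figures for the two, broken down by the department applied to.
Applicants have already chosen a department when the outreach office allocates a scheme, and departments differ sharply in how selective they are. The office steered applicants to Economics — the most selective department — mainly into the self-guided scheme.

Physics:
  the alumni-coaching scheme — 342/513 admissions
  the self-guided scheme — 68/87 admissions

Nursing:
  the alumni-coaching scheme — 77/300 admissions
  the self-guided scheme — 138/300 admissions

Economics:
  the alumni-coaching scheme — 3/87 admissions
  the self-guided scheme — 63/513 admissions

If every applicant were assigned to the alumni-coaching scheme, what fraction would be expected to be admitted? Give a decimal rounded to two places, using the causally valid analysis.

0.32

Department satisfies the back-door criterion: it is not a descendant of the outreach scheme, and it blocks the spurious path from outreach scheme to outcome. Adjusting for it (i.e., using the within-department rates) gives the causal effect.
Standardising the alumni-coaching scheme to the population department mix: 0.333·342/513 + 0.333·77/300 + 0.333·3/87 = 0.319.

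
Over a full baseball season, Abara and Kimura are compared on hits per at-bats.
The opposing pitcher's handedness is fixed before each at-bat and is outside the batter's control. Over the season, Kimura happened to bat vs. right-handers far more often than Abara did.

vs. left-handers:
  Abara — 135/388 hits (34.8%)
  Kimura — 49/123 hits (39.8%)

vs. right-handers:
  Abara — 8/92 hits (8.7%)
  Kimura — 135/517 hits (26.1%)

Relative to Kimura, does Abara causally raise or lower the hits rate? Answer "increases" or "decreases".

Here pitcher handedness is a common cause — it drives both which player a case falls under and the outcome. The crude comparison mixes populations; the stratum-specific rates are the causally relevant ones.
Within each level — vs. left-handers: 34.8% vs 39.8%; vs. right-handers: 8.7% vs 26.1% — Kimura is higher every time.

decreases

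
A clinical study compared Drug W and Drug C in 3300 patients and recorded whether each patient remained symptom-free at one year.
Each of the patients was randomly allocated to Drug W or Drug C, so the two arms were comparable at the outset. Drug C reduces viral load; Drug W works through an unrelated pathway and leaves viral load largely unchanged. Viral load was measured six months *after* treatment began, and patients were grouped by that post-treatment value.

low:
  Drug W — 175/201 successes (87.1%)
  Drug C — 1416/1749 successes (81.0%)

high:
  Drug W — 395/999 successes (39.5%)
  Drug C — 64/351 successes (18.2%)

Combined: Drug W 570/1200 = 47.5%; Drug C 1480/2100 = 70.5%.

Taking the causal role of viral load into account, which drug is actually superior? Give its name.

Drug C

Because the drug influences viral load, viral load is a post-treatment mediator, not a confounder. Stratifying on it would bias the estimate; the causal effect is the crude pooled difference.
Pooled: Drug W 47.5% vs Drug C 70.5%; Drug C is higher overall.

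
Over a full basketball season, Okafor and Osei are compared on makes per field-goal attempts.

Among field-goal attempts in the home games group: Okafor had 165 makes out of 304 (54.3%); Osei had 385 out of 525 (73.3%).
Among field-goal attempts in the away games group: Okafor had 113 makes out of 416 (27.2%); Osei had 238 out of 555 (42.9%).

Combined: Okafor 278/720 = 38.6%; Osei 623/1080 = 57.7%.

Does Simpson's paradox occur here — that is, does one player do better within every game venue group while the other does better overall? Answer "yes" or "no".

Within each game venue level (home games 54.3% vs 73.3%; away games 27.2% vs 42.9%), Osei has the higher rate every time. Pooled: 38.6% vs 57.7% — Osei has the higher rate overall. They agree.

no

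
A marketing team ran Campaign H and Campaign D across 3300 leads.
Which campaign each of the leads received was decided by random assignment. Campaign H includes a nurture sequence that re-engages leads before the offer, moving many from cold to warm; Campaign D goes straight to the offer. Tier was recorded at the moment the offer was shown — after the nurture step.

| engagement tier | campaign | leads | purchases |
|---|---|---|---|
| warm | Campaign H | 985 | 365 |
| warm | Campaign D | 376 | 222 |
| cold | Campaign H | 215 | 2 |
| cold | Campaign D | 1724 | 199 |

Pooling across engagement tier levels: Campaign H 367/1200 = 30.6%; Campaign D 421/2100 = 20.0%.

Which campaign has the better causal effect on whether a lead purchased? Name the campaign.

Campaign H

Engagement tier here is a post-treatment variable shaped by the campaign; conditioning on it would introduce bias rather than remove it. The overall comparison is the causal one.
Pooled: Campaign H 30.6% vs Campaign D 20.0%; Campaign H is higher overall.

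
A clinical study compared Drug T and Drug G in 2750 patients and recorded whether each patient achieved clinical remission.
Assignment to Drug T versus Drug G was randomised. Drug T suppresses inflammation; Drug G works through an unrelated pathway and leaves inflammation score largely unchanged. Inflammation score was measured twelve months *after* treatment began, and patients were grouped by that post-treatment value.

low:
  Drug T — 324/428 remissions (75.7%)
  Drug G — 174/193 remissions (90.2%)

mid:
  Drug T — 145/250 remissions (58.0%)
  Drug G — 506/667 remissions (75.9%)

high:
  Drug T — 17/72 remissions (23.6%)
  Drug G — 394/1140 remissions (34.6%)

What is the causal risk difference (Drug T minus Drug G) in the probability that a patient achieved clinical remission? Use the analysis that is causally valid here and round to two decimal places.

+0.11

The inflammation score-specific comparison favours Drug G throughout, but the pooled figures favour Drug T. The question is whether to condition on inflammation score.
Inflammation score is recorded after the drug and is itself shifted by it — it sits on the causal path from drug to outcome. Conditioning on a mediator would strip out part of the effect we want; the pooled comparison gives the total causal effect.
The causal difference is the pooled difference: 0.648 − 0.537 = +0.111.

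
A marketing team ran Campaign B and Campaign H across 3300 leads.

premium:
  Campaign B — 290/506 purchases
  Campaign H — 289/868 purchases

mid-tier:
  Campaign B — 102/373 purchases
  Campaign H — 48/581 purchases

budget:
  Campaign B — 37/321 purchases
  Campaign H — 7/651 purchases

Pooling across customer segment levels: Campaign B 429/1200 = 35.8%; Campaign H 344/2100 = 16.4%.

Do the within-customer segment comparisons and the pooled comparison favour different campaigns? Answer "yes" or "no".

Within each customer segment level (premium 57.3% vs 33.3%; mid-tier 27.3% vs 8.3%; budget 11.5% vs 1.1%), Campaign B has the higher rate every time. Pooled: 35.8% vs 16.4% — Campaign B has the higher rate overall. They agree.

no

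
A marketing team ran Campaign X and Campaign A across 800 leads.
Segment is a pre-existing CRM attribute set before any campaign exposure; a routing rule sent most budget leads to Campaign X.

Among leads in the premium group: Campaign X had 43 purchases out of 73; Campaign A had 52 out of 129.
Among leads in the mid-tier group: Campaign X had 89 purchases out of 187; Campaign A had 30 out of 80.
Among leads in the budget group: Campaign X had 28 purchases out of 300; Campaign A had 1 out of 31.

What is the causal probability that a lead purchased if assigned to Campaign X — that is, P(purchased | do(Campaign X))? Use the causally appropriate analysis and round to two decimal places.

Since customer segment is a pre-existing factor (not a product of the campaign) and it affects the outcome on its own, it is a confounder. The stratified rates, not the pooled rate, identify the causal effect.
Standardising Campaign X to the population customer segment mix: 0.253·43/73 + 0.334·89/187 + 0.414·28/300 = 0.346.

0.35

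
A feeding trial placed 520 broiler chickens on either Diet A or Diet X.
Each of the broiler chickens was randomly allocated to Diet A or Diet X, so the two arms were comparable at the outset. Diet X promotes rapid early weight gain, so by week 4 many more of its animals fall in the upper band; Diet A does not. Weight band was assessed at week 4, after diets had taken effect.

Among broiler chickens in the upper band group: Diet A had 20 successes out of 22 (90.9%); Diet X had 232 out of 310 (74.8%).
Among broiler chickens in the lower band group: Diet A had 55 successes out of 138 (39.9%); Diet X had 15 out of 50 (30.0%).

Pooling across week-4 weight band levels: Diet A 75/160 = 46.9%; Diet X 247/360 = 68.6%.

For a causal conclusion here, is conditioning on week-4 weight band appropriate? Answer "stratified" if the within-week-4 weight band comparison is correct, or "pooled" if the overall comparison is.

Week-4 weight band is recorded after the diet and is itself shifted by it — it sits on the causal path from diet to outcome. Conditioning on a mediator would strip out part of the effect we want; the pooled comparison gives the total causal effect.
Pooled: Diet A 46.9% vs Diet X 68.6%; Diet X is higher overall.

pooled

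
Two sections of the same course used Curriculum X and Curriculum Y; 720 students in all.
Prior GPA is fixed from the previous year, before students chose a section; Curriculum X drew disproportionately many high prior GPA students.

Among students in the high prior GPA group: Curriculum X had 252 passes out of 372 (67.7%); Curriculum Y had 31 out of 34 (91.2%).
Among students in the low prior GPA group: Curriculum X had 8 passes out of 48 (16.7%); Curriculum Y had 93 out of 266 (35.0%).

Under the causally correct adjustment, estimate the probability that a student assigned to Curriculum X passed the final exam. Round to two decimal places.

0.45

Within every prior GPA band level Curriculum Y has the higher rate, yet pooled Curriculum X does — Simpson's reversal.
The imbalance in prior GPA band arose from how students were allocated, not from anything the teaching method did; and prior GPA band independently affects the outcome. The pooled gap is confounded — condition on prior GPA band.
Standardising Curriculum X to the population prior GPA band mix: 0.564·252/372 + 0.436·8/48 = 0.455.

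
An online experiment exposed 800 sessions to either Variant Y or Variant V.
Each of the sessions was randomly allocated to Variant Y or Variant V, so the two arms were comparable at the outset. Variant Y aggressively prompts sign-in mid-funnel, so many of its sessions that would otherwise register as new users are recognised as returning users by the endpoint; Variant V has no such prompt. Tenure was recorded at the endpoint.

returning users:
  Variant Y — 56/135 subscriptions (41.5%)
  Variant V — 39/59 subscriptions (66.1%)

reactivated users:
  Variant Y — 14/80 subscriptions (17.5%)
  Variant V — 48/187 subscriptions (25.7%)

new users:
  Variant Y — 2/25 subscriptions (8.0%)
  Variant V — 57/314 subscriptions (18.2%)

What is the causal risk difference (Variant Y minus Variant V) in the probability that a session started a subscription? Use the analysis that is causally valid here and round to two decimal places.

+0.04

User tenure is recorded after the variant and is itself shifted by it — it sits on the causal path from variant to outcome. Conditioning on a mediator would strip out part of the effect we want; the pooled comparison gives the total causal effect.
The causal difference is the pooled difference: 0.300 − 0.257 = +0.043.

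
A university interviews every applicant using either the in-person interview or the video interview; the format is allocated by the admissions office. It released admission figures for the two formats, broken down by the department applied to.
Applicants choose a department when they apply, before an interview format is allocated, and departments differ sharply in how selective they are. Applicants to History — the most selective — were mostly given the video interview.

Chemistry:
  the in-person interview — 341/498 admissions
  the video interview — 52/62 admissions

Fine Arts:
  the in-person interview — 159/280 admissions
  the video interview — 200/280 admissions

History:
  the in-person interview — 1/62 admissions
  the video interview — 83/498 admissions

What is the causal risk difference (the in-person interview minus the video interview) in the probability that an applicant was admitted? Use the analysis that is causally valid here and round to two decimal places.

Department is set before the interview format has any effect — it is not caused by the interview format — and it independently drives the outcome. That makes it a confounder, so the causal comparison is within department levels.
Adjusting over the population distribution of department: 0.333·(0.685−0.839) + 0.333·(0.568−0.714) + 0.333·(0.016−0.167) = -0.150.

-0.15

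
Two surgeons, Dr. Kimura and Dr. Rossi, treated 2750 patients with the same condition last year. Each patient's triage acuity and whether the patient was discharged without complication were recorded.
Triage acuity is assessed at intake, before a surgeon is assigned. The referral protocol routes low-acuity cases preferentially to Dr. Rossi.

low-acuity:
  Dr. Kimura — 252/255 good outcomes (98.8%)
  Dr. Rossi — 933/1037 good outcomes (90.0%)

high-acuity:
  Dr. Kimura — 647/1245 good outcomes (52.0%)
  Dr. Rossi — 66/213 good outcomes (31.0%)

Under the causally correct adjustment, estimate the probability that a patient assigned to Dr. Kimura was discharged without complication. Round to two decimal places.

Triage acuity differs across surgeons for reasons unrelated to any effect of the surgeon itself, and it separately predicts the outcome — a classic confounder. We must compare within triage acuity levels.
Standardising Dr. Kimura to the population triage acuity mix: 0.470·252/255 + 0.530·647/1245 = 0.740.

0.74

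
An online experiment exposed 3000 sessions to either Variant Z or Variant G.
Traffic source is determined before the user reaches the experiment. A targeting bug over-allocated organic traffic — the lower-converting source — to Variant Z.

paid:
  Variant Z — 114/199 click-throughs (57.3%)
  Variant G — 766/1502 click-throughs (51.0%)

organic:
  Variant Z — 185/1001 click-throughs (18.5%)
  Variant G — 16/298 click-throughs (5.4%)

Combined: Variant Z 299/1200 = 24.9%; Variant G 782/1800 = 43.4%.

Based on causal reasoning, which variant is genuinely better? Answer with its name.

Variant Z

Variant Z is higher inside every traffic source stratum but Variant G is higher in aggregate. Whether to stratify depends on how traffic source relates to the variant.
Here traffic source is a common cause — it drives both which variant a case falls under and the outcome. The crude comparison mixes populations; the stratum-specific rates are the causally relevant ones.
Within each level — paid: 57.3% vs 51.0%; organic: 18.5% vs 5.4% — Variant Z is higher every time.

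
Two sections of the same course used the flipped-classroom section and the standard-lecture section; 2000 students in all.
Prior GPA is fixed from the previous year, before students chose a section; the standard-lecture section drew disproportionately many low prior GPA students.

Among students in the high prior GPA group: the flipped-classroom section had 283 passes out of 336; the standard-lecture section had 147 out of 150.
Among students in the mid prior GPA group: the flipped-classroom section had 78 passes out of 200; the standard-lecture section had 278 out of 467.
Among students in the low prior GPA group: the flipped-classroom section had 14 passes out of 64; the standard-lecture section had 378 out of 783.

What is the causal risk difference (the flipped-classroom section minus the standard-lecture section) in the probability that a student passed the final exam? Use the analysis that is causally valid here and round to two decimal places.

-0.21

The stratified and pooled comparisons disagree (the standard-lecture section wins within each prior GPA band; the flipped-classroom section wins overall), so the answer turns on the causal role of prior GPA band.
Prior GPA band is set before the teaching method has any effect — it is not caused by the teaching method — and it independently drives the outcome. That makes it a confounder, so the causal comparison is within prior GPA band levels.
Adjusting over the population distribution of prior GPA band: 0.243·(0.842−0.980) + 0.334·(0.390−0.595) + 0.423·(0.219−0.483) = -0.214.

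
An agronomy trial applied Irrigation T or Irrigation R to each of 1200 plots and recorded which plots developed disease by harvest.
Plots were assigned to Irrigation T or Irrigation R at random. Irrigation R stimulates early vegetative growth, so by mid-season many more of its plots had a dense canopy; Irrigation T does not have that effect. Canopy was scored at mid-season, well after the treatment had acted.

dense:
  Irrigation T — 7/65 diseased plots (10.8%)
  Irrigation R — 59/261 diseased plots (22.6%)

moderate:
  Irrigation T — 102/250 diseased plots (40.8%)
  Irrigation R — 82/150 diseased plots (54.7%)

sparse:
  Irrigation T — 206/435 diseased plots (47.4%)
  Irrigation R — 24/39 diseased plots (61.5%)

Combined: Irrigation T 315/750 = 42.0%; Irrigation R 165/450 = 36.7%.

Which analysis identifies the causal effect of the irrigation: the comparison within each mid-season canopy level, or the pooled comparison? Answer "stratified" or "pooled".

Stratifying would compare irrigations among plots the irrigations themselves sorted into mid-season canopy groups — a form of selection on an intermediate. The unconditioned pooled rates give the total causal effect.
Pooled: Irrigation T 42.0% vs Irrigation R 36.7%; Irrigation R is lower overall.

pooled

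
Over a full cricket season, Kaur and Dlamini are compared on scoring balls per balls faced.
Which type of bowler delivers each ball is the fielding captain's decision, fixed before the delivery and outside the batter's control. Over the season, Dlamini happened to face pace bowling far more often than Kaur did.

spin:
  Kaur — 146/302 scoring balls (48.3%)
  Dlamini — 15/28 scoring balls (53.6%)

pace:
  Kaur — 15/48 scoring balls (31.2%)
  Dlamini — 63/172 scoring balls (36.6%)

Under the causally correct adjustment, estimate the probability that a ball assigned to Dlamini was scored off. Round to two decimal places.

0.47

Here bowling type is a common cause — it drives both which player a case falls under and the outcome. The crude comparison mixes populations; the stratum-specific rates are the causally relevant ones.
Standardising Dlamini to the population bowling type mix: 0.600·15/28 + 0.400·63/172 = 0.468.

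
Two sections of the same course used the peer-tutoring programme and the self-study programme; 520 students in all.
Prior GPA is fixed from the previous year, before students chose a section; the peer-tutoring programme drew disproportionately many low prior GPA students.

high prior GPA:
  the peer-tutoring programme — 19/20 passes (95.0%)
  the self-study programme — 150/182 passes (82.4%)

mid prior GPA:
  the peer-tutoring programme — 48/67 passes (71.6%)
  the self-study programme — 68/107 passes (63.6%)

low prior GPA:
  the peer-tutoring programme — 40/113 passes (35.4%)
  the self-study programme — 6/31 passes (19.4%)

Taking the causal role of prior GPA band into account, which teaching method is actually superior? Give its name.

the peer-tutoring programme is higher inside every prior GPA band stratum but the self-study programme is higher in aggregate. Whether to stratify depends on how prior GPA band relates to the teaching method.
The imbalance in prior GPA band arose from how students were allocated, not from anything the teaching method did; and prior GPA band independently affects the outcome. The pooled gap is confounded — condition on prior GPA band.
Within each level — high prior GPA: 95.0% vs 82.4%; mid prior GPA: 71.6% vs 63.6%; low prior GPA: 35.4% vs 19.4% — the peer-tutoring programme is higher every time.

the peer-tutoring programme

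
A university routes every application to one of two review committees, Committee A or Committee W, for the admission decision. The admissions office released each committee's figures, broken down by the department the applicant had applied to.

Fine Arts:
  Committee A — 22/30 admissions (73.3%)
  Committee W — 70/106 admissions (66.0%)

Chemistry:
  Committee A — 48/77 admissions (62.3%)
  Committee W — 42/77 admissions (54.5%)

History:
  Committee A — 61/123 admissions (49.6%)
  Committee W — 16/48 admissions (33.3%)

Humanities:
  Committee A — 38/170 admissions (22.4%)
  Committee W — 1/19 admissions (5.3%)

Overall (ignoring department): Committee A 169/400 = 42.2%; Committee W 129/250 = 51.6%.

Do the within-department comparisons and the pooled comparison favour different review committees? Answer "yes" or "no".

yes

Within each department level (Fine Arts 73.3% vs 66.0%; Chemistry 62.3% vs 54.5%; History 49.6% vs 33.3%; Humanities 22.4% vs 5.3%), Committee A has the higher rate every time. Pooled: 42.2% vs 51.6% — Committee W has the higher rate overall. The two comparisons disagree.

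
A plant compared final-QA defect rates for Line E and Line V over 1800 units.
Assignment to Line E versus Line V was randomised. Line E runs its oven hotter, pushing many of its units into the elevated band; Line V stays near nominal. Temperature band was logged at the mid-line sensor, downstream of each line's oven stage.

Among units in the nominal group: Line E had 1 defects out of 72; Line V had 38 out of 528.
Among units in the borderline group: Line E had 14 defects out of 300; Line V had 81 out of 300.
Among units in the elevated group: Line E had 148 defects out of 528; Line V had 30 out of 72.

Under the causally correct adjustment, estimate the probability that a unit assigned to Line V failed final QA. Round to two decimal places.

Line E is lower inside every in-process temperature band stratum but Line V is lower in aggregate. Whether to stratify depends on how in-process temperature band relates to the line.
In-process temperature band lies on the pathway line → in-process temperature band → outcome, so adjusting for it blocks the indirect effect. For the total causal effect of line, use the unadjusted pooled rates.
So P(outcome | do(Line V)) is just the pooled rate for Line V: 149/900 = 0.166.

0.17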